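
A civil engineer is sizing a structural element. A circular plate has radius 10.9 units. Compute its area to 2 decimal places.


Shape: circle
Radius r = 10.9 units
Formula: A = pi * r^2
r^2 = 10.9^2 = 118.81
A = pi * 118.81
A = 373.25
373.25 units^2


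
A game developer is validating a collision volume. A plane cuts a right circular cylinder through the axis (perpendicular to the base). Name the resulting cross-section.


Solid: right circular cylinder
Cutting plane: through the axis (perpendicular to the base)
Visualize the intersection of the plane with the solid's surface.
The boundary of the cut region is a rectangle.
rectangle


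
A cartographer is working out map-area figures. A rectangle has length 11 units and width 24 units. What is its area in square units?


Shape: rectangle
Length l = 11 units, Width w = 24 units
Formula: A = l * w
A = 11 * 24
A = 264
264 units^2


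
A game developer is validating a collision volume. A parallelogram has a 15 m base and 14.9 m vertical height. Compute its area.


Shape: parallelogram
Base b = 15 m, Height h = 14.9 m
Formula: A = b * h
A = 15 * 14.9
A = 223.5
223.5 m^2


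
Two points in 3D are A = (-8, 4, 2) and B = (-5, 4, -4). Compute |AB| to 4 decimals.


3D distance between two points
P1 = (-8, 4, 2), P2 = (-5, 4, -4)
Formula: d = sqrt((x2-x1)^2 + (y2-y1)^2 + (z2-z1)^2)
dx = -5 - -8 = 3
dy = 4 - 4 = 0
dz = -4 - 2 = -6
dx^2 + dy^2 + dz^2 = 9 + 0 + 36 = 45
d = sqrt(45)
d = 6.7082
6.7082 units


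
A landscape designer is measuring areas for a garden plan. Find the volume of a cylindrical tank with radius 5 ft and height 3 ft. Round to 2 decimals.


Shape: cylinder
Radius r = 5 ft, Height h = 3 ft
Formula: V = pi * r^2 * h
r^2 = 25
V = pi * 25 * 3
V = 75 * pi
V = 235.62
235.62 ft^3


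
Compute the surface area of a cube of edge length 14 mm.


Shape: cube
Side s = 14 mm
A cube has 6 square faces.
Formula: SA = 6 * s^2
s^2 = 196
SA = 6 * 196
SA = 1176
1176 mm^2


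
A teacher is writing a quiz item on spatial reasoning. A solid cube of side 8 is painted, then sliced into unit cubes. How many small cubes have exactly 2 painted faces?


Large cube: 8 x 8 x 8, cut into unit cubes.
n = 8, so n - 2 = 6
Cubes with 2 painted faces lie along the edges, excluding corners.
A cube has 12 edges; each contributes (n - 2) = 6 such cubes.
Count = 12 * 6 = 72
72 unit cubes


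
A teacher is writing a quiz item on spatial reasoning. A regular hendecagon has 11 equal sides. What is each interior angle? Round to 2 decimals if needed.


Shape: regular hendecagon (11 sides)
Formula: interior angle = (n - 2) * 180 / n
(n - 2) = 9
(n - 2) * 180 = 1620
angle = 1620 / 11
angle = 147.27
147.27 degrees


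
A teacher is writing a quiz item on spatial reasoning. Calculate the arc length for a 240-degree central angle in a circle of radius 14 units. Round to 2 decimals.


Shape: circular arc
Radius r = 14 units, Angle = 240 degrees
Formula: L = (angle/360) * 2 * pi * r
2 * pi * r = 28 * pi
L = (240/360) * 28 * pi
L = 18.666667 * pi
L = 58.64
58.64 units


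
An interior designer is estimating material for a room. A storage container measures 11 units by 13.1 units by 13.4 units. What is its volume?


Shape: rectangular prism
l = 11 units, w = 13.1 units, h = 13.4 units
Formula: V = l * w * h
V = 11 * 13.1 * 13.4
V = 144.1 * 13.4
V = 1930.94
1930.94 units^3


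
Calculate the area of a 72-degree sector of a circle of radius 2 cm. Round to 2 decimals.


Shape: circular sector
Radius r = 2 cm, Angle = 72 degrees
Formula: A = (angle/360) * pi * r^2
r^2 = 4
Fraction of circle = 72/360
A = (72/360) * pi * 4
A = 0.8 * pi
A = 2.51
2.51 cm^2


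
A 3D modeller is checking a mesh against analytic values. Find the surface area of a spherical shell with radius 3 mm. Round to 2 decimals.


Shape: sphere
Radius r = 3 mm
Formula: SA = 4 * pi * r^2
r^2 = 9
SA = 4 * pi * 9
SA = 36 * pi
SA = 113.1
113.1 mm^2


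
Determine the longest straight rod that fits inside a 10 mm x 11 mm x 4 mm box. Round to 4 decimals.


Shape: rectangular box (space diagonal)
l = 10 mm, w = 11 mm, h = 4 mm
Visualize: the diagonal of the base, then a right triangle with that diagonal and the height.
Formula: d = sqrt(l^2 + w^2 + h^2)
l^2 + w^2 + h^2 = 100 + 121 + 16 = 237
d = sqrt(237)
d = 15.3948
15.3948 mm


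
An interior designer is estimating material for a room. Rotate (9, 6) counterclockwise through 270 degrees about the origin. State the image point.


Transformation: rotation about the origin
Original point: (9, 6)
Rule for 270 deg counterclockwise: (x, y) -> (y, -x)
Apply: (9, 6) -> (6, -9)
(6, -9)


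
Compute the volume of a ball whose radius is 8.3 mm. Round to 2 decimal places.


Shape: sphere
Radius r = 8.3 mm
Formula: V = (4/3) * pi * r^3
r^3 = 571.787
(4/3) * 571.787 = 762.382667
V = 762.382667 * pi
V = 2395.1
2395.1 mm^3


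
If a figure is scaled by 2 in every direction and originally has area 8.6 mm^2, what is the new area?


Linear scale factor k = 2
Original area = 8.6 mm^2
Rule: under a linear scaling by k, areas scale by k^2.
k^2 = 2^2 = 4
New area = 8.6 * 4
New area = 34.4
34.4 mm^2


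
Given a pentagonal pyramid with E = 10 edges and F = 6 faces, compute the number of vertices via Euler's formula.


Polyhedron: pentagonal pyramid
Euler's formula for convex polyhedra: V - E + F = 2
Given: E = 10 edges and F = 6 faces
Solve for V:
V = 2 + E - F = 2 + 10 - 6 = 6
6 vertices


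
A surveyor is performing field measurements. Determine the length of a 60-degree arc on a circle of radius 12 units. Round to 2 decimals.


Shape: circular arc
Radius r = 12 units, Angle = 60 degrees
Formula: L = (angle/360) * 2 * pi * r
2 * pi * r = 24 * pi
L = (60/360) * 24 * pi
L = 4 * pi
L = 12.57
12.57 units


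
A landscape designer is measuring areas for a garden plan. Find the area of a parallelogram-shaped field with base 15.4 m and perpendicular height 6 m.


Shape: parallelogram
Base b = 15.4 m, Height h = 6 m
Formula: A = b * h
A = 15.4 * 6
A = 92.4
92.4 m^2


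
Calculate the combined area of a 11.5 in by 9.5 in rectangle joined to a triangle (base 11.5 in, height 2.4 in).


Composite shape: rectangle + triangle
Rectangle area = 11.5 * 9.5 = 109.25
Triangle area = 0.5 * 11.5 * 2.4 = 13.8
Total = 109.25 + 13.8
Total = 123.05
123.05 in^2


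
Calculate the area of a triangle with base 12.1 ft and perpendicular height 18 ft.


Shape: triangle
Base b = 12.1 ft, Height h = 18 ft
Formula: A = (1/2) * b * h
A = 0.5 * 12.1 * 18
A = 0.5 * 217.8
A = 108.9
108.9 ft^2


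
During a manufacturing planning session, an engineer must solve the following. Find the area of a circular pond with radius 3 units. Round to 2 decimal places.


Shape: circle
Radius r = 3 units
Formula: A = pi * r^2
r^2 = 3^2 = 9
A = pi * 9
A = 28.27
28.27 units^2


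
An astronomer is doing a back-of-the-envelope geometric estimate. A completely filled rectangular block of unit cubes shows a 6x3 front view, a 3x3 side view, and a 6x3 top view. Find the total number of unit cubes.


Orthographic views of a solid rectangular block:
Front view 6 x 3 -> length = 6, height = 3
Side view 3 x 3 -> width = 3, height = 3 (consistent)
Top view 6 x 3 -> confirms length = 6, width = 3
The block is 6 x 3 x 3.
Total unit cubes = 6 * 3 * 3 = 54
54 unit cubes


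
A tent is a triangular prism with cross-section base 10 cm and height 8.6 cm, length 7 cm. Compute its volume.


Shape: triangular prism
Triangle base = 10 cm, triangle height = 8.6 cm, prism length L = 7 cm
Formula: V = (1/2 * b * h_tri) * L
Cross-section area = 0.5 * 10 * 8.6 = 43
V = 43 * 7
V = 301
301 cm^3


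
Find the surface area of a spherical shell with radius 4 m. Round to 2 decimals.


Shape: sphere
Radius r = 4 m
Formula: SA = 4 * pi * r^2
r^2 = 16
SA = 4 * pi * 16
SA = 64 * pi
SA = 201.06
201.06 m^2


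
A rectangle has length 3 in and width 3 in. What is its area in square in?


Shape: rectangle
Length l = 3 in, Width w = 3 in
Formula: A = l * w
A = 3 * 3
A = 9
9 in^2


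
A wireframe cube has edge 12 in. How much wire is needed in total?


Shape: cube
Side s = 12 in
A cube has 12 edges, all equal.
Formula: total edge length = 12 * s
Total = 12 * 12
Total = 144
144 in


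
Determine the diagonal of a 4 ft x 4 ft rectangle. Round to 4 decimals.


Shape: rectangle (diagonal via Pythagoras)
Sides: 4 ft and 4 ft
Formula: d = sqrt(l^2 + w^2)
l^2 = 16, w^2 = 16
l^2 + w^2 = 32
d = sqrt(32)
d = 5.6569
5.6569 ft


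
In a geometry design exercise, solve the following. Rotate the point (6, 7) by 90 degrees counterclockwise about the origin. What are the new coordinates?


Transformation: rotation about the origin
Original point: (6, 7)
Rule for 90 deg counterclockwise: (x, y) -> (-y, x)
Apply: (6, 7) -> (-7, 6)
(-7, 6)


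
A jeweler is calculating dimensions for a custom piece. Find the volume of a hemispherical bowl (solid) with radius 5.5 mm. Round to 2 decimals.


Shape: hemisphere (half of a sphere)
Radius r = 5.5 mm
Formula: V = (1/2) * (4/3) * pi * r^3 = (2/3) * pi * r^3
r^3 = 166.375
(2/3) * 166.375 = 110.916667
V = 110.916667 * pi
V = 348.45
348.45 mm^3


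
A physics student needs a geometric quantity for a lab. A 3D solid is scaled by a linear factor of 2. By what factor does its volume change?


Linear scale factor k = 2
Rule: under a linear scaling by k, volumes scale by k^3.
k^3 = 2 * 2 * 2
k^3 = 4 * 2
k^3 = 8
Volume scales by a factor of 8.
8 (dimensionless)


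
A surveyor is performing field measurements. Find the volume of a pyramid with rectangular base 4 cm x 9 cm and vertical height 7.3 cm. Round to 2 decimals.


Shape: rectangular pyramid
Base: 4 cm x 9 cm, Height h = 7.3 cm
Formula: V = (1/3) * base_area * h
base_area = 4 * 9 = 36
base_area * h = 36 * 7.3 = 262.8
V = 262.8 / 3
V = 87.6
87.6 cm^3


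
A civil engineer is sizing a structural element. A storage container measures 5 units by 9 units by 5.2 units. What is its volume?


Shape: rectangular prism
l = 5 units, w = 9 units, h = 5.2 units
Formula: V = l * w * h
V = 5 * 9 * 5.2
V = 45 * 5.2
V = 234
234 units^3


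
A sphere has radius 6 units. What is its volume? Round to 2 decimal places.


Shape: sphere
Radius r = 6 units
Formula: V = (4/3) * pi * r^3
r^3 = 216
(4/3) * 216 = 288
V = 288 * pi
V = 904.78
904.78 units^3


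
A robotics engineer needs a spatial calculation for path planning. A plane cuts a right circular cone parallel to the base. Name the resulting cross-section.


Solid: right circular cone
Cutting plane: parallel to the base
Visualize the intersection of the plane with the solid's surface.
The boundary of the cut region is a circle.
circle


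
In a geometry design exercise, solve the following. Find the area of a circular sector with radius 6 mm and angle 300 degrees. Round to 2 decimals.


Shape: circular sector
Radius r = 6 mm, Angle = 300 degrees
Formula: A = (angle/360) * pi * r^2
r^2 = 36
Fraction of circle = 300/360
A = (300/360) * pi * 36
A = 30 * pi
A = 94.25
94.25 mm^2


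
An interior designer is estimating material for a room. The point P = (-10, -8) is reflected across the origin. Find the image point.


Transformation: reflection
Original point: (-10, -8)
Rule for reflection through the origin: (x, y) -> (-x, -y)
Apply: (-10, -8) -> (10, 8)
(10, 8)


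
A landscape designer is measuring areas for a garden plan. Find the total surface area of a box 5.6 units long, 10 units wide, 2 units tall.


Shape: rectangular prism
l = 5.6 units, w = 10 units, h = 2 units
Formula: SA = 2(lw + lh + wh)
lw = 56, lh = 11.2, wh = 20
lw + lh + wh = 87.2
SA = 2 * 87.2
SA = 174.4
174.4 units^2


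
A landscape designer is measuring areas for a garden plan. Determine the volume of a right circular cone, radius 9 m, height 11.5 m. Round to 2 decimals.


Shape: cone
Radius r = 9 m, Height h = 11.5 m
Formula: V = (1/3) * pi * r^2 * h
r^2 = 81
pi * r^2 * h = pi * 81 * 11.5 = 931.5 * pi
V = 931.5 * pi / 3
V = 975.46
975.46 m^3


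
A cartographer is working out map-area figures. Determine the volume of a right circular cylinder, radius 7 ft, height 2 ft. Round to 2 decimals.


Shape: cylinder
Radius r = 7 ft, Height h = 2 ft
Formula: V = pi * r^2 * h
r^2 = 49
V = pi * 49 * 2
V = 98 * pi
V = 307.88
307.88 ft^3


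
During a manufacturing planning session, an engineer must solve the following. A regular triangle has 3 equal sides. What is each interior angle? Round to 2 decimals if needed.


Shape: regular triangle (3 sides)
Formula: interior angle = (n - 2) * 180 / n
(n - 2) = 1
(n - 2) * 180 = 180
angle = 180 / 3
angle = 60
60 degrees


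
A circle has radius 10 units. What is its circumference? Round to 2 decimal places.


Shape: circle
Radius r = 10 units
Formula: C = 2 * pi * r
C = 2 * pi * 10
C = 20 * pi
C = 62.83
62.83 units


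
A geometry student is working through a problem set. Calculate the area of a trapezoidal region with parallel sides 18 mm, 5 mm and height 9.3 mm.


Shape: trapezoid
Parallel sides a = 18 mm, b = 5 mm; Height h = 9.3 mm
Formula: A = (a + b) * h / 2
a + b = 18 + 5 = 23
A = 23 * 9.3 / 2
A = 213.9 / 2
A = 106.95
106.95 mm^2


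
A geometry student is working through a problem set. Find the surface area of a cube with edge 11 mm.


Shape: cube
Side s = 11 mm
A cube has 6 square faces.
Formula: SA = 6 * s^2
s^2 = 121
SA = 6 * 121
SA = 726
726 mm^2


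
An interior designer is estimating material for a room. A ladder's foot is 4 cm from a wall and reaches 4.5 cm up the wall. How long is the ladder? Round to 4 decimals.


Shape: right triangle
Legs a = 4 cm, b = 4.5 cm
Formula: c = sqrt(a^2 + b^2)
a^2 = 16, b^2 = 20.25
a^2 + b^2 = 36.25
c = sqrt(36.25)
c = 6.0208
6.0208 cm


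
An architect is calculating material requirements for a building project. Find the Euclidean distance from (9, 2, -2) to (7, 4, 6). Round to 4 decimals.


3D distance between two points
P1 = (9, 2, -2), P2 = (7, 4, 6)
Formula: d = sqrt((x2-x1)^2 + (y2-y1)^2 + (z2-z1)^2)
dx = 7 - 9 = -2
dy = 4 - 2 = 2
dz = 6 - -2 = 8
dx^2 + dy^2 + dz^2 = 4 + 4 + 64 = 72
d = sqrt(72)
d = 8.4853
8.4853 units


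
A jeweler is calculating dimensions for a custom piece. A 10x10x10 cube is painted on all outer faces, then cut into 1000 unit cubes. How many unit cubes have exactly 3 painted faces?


Large cube: 10 x 10 x 10, cut into unit cubes.
Cubes with 3 painted faces are at the corners. A cube always has 8 corners.
Count = 8
8 unit cubes


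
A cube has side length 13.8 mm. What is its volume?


Shape: cube
Side s = 13.8 mm
Formula: V = s^3
V = 13.8 * 13.8 * 13.8
V = 190.44 * 13.8
V = 2628.072
2628.072 mm^3


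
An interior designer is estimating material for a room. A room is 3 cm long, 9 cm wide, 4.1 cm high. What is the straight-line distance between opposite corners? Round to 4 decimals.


Shape: rectangular box (space diagonal)
l = 3 cm, w = 9 cm, h = 4.1 cm
Visualize: the diagonal of the base, then a right triangle with that diagonal and the height.
Formula: d = sqrt(l^2 + w^2 + h^2)
l^2 + w^2 + h^2 = 9 + 81 + 16.81 = 106.81
d = sqrt(106.81)
d = 10.3349
10.3349 cm


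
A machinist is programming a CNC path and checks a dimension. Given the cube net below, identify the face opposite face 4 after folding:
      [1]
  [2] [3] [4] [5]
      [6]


Net: cross layout. Take square 3 as the base (bottom).
Fold the four squares in the horizontal row up around 3: 2 -> left, 4 -> right, 5 wraps to the top.
Fold 1 and 6 up from 3: 1 -> back, 6 -> front.
Opposite pairs are therefore: (1, 6), (2, 4), (3, 5).
Face 4 is opposite face 2.
face 2


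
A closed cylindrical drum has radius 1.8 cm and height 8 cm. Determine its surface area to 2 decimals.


Shape: closed cylinder
Radius r = 1.8 cm, Height h = 8 cm
Formula: SA = 2*pi*r^2 + 2*pi*r*h = 2*pi*r*(r + h)
r + h = 9.8
2 * r * (r + h) = 2 * 1.8 * 9.8 = 35.28
SA = 35.28 * pi
SA = 110.84
110.84 cm^2


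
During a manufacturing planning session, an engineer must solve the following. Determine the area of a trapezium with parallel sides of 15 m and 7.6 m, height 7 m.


Shape: trapezoid
Parallel sides a = 15 m, b = 7.6 m; Height h = 7 m
Formula: A = (a + b) * h / 2
a + b = 15 + 7.6 = 22.6
A = 22.6 * 7 / 2
A = 158.2 / 2
A = 79.1
79.1 m^2


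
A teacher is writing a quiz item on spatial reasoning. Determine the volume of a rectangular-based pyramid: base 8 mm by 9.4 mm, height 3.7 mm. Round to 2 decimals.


Shape: rectangular pyramid
Base: 8 mm x 9.4 mm, Height h = 3.7 mm
Formula: V = (1/3) * base_area * h
base_area = 8 * 9.4 = 75.2
base_area * h = 75.2 * 3.7 = 278.24
V = 278.24 / 3
V = 92.75
92.75 mm^3


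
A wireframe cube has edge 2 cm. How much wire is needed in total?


Shape: cube
Side s = 2 cm
A cube has 12 edges, all equal.
Formula: total edge length = 12 * s
Total = 12 * 2
Total = 24
24 cm


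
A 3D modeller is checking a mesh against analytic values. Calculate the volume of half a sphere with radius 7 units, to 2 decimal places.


Shape: hemisphere (half of a sphere)
Radius r = 7 units
Formula: V = (1/2) * (4/3) * pi * r^3 = (2/3) * pi * r^3
r^3 = 343
(2/3) * 343 = 228.666667
V = 228.666667 * pi
V = 718.38
718.38 units^3


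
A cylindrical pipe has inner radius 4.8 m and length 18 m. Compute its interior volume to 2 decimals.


Shape: cylinder
Radius r = 4.8 m, Height h = 18 m
Formula: V = pi * r^2 * h
r^2 = 23.04
V = pi * 23.04 * 18
V = 414.72 * pi
V = 1302.88
1302.88 m^3


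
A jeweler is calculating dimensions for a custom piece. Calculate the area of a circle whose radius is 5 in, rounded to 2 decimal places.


Shape: circle
Radius r = 5 in
Formula: A = pi * r^2
r^2 = 5^2 = 25
A = pi * 25
A = 78.54
78.54 in^2


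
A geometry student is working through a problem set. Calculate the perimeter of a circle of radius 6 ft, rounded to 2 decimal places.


Shape: circle
Radius r = 6 ft
Formula: C = 2 * pi * r
C = 2 * pi * 6
C = 12 * pi
C = 37.7
37.7 ft


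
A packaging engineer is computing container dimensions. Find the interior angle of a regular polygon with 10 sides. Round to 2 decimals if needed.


Shape: regular decagon (10 sides)
Formula: interior angle = (n - 2) * 180 / n
(n - 2) = 8
(n - 2) * 180 = 1440
angle = 1440 / 10
angle = 144
144 degrees


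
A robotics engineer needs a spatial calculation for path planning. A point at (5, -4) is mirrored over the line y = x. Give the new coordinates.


Transformation: reflection
Original point: (5, -4)
Rule for reflection over y = x: (x, y) -> (y, x)
Apply: (5, -4) -> (-4, 5)
(-4, 5)


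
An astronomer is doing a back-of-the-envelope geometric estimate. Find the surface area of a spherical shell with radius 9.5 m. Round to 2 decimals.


Shape: sphere
Radius r = 9.5 m
Formula: SA = 4 * pi * r^2
r^2 = 90.25
SA = 4 * pi * 90.25
SA = 361 * pi
SA = 1134.11
1134.11 m^2


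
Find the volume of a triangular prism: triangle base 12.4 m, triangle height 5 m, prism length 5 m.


Shape: triangular prism
Triangle base = 12.4 m, triangle height = 5 m, prism length L = 5 m
Formula: V = (1/2 * b * h_tri) * L
Cross-section area = 0.5 * 12.4 * 5 = 31
V = 31 * 5
V = 155
155 m^3


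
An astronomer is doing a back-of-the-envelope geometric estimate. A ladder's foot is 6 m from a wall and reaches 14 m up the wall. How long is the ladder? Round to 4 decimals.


Shape: right triangle
Legs a = 6 m, b = 14 m
Formula: c = sqrt(a^2 + b^2)
a^2 = 36, b^2 = 196
a^2 + b^2 = 232
c = sqrt(232)
c = 15.2315
15.2315 m


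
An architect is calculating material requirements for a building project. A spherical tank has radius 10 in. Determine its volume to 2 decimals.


Shape: sphere
Radius r = 10 in
Formula: V = (4/3) * pi * r^3
r^3 = 1000
(4/3) * 1000 = 1333.333333
V = 1333.333333 * pi
V = 4188.79
4188.79 in^3


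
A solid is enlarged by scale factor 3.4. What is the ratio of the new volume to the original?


Linear scale factor k = 3.4
Rule: under a linear scaling by k, volumes scale by k^3.
k^3 = 3.4 * 3.4 * 3.4
k^3 = 11.56 * 3.4
k^3 = 39.304
Volume scales by a factor of 39.304.
39.304 (dimensionless)


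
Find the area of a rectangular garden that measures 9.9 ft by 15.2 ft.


Shape: rectangle
Length l = 9.9 ft, Width w = 15.2 ft
Formula: A = l * w
A = 9.9 * 15.2
A = 150.48
150.48 ft^2


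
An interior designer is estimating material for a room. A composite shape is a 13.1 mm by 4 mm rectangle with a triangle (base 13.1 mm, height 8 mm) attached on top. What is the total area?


Composite shape: rectangle + triangle
Rectangle area = 13.1 * 4 = 52.4
Triangle area = 0.5 * 13.1 * 8 = 52.4
Total = 52.4 + 52.4
Total = 104.8
104.8 mm^2


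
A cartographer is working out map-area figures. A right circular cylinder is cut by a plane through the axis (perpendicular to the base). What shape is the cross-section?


Solid: right circular cylinder
Cutting plane: through the axis (perpendicular to the base)
Visualize the intersection of the plane with the solid's surface.
The boundary of the cut region is a rectangle.
rectangle


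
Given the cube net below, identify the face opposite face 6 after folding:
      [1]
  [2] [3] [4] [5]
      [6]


Net: cross layout. Take square 3 as the base (bottom).
Fold the four squares in the horizontal row up around 3: 2 -> left, 4 -> right, 5 wraps to the top.
Fold 1 and 6 up from 3: 1 -> back, 6 -> front.
Opposite pairs are therefore: (1, 6), (2, 4), (3, 5).
Face 6 is opposite face 1.
face 1


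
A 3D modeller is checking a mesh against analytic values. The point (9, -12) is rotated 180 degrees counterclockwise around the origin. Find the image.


Transformation: rotation about the origin
Original point: (9, -12)
Rule for 180 deg: (x, y) -> (-x, -y)
Apply: (9, -12) -> (-9, 12)
(-9, 12)


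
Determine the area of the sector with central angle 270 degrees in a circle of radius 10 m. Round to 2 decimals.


Shape: circular sector
Radius r = 10 m, Angle = 270 degrees
Formula: A = (angle/360) * pi * r^2
r^2 = 100
Fraction of circle = 270/360
A = (270/360) * pi * 100
A = 75 * pi
A = 235.62
235.62 m^2


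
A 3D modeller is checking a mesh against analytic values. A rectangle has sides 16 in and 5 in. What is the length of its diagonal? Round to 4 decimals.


Shape: rectangle (diagonal via Pythagoras)
Sides: 16 in and 5 in
Formula: d = sqrt(l^2 + w^2)
l^2 = 256, w^2 = 25
l^2 + w^2 = 281
d = sqrt(281)
d = 16.7631
16.7631 in


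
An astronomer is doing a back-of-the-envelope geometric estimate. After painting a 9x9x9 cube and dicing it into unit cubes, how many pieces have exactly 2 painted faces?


Large cube: 9 x 9 x 9, cut into unit cubes.
n = 9, so n - 2 = 7
Cubes with 2 painted faces lie along the edges, excluding corners.
A cube has 12 edges; each contributes (n - 2) = 7 such cubes.
Count = 12 * 7 = 84
84 unit cubes


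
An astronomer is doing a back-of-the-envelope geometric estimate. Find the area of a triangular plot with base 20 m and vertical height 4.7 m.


Shape: triangle
Base b = 20 m, Height h = 4.7 m
Formula: A = (1/2) * b * h
A = 0.5 * 20 * 4.7
A = 0.5 * 94
A = 47
47 m^2


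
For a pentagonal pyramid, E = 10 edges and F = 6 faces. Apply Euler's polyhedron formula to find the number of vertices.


Polyhedron: pentagonal pyramid
Euler's formula for convex polyhedra: V - E + F = 2
Given: E = 10 edges and F = 6 faces
Solve for V:
V = 2 + E - F = 2 + 10 - 6 = 6
6 vertices


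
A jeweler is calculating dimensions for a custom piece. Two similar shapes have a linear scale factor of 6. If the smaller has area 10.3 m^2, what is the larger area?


Linear scale factor k = 6
Original area = 10.3 m^2
Rule: under a linear scaling by k, areas scale by k^2.
k^2 = 6^2 = 36
New area = 10.3 * 36
New area = 370.8
370.8 m^2


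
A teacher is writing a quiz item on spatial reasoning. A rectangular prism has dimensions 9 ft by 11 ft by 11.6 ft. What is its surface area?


Shape: rectangular prism
l = 9 ft, w = 11 ft, h = 11.6 ft
Formula: SA = 2(lw + lh + wh)
lw = 99, lh = 104.4, wh = 127.6
lw + lh + wh = 331
SA = 2 * 331
SA = 662
662 ft^2


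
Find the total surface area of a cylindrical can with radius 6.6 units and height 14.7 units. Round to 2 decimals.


Shape: closed cylinder
Radius r = 6.6 units, Height h = 14.7 units
Formula: SA = 2*pi*r^2 + 2*pi*r*h = 2*pi*r*(r + h)
r + h = 21.3
2 * r * (r + h) = 2 * 6.6 * 21.3 = 281.16
SA = 281.16 * pi
SA = 883.29
883.29 units^2


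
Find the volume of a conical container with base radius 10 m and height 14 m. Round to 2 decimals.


Shape: cone
Radius r = 10 m, Height h = 14 m
Formula: V = (1/3) * pi * r^2 * h
r^2 = 100
pi * r^2 * h = pi * 100 * 14 = 1400 * pi
V = 1400 * pi / 3
V = 1466.08
1466.08 m^3


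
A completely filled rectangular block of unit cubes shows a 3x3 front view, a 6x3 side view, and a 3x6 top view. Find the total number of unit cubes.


Orthographic views of a solid rectangular block:
Front view 3 x 3 -> length = 3, height = 3
Side view 6 x 3 -> width = 6, height = 3 (consistent)
Top view 3 x 6 -> confirms length = 3, width = 6
The block is 3 x 6 x 3.
Total unit cubes = 3 * 6 * 3 = 54
54 unit cubes


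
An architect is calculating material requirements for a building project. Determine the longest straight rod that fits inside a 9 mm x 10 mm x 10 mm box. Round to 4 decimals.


Shape: rectangular box (space diagonal)
l = 9 mm, w = 10 mm, h = 10 mm
Visualize: the diagonal of the base, then a right triangle with that diagonal and the height.
Formula: d = sqrt(l^2 + w^2 + h^2)
l^2 + w^2 + h^2 = 81 + 100 + 100 = 281
d = sqrt(281)
d = 16.7631
16.7631 mm


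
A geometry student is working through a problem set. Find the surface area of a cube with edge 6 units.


Shape: cube
Side s = 6 units
A cube has 6 square faces.
Formula: SA = 6 * s^2
s^2 = 36
SA = 6 * 36
SA = 216
216 units^2


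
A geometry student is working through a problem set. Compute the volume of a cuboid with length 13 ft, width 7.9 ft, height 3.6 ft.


Shape: rectangular prism
l = 13 ft, w = 7.9 ft, h = 3.6 ft
Formula: V = l * w * h
V = 13 * 7.9 * 3.6
V = 102.7 * 3.6
V = 369.72
369.72 ft^3


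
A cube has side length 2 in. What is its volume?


Shape: cube
Side s = 2 in
Formula: V = s^3
V = 2 * 2 * 2
V = 4 * 2
V = 8
8 in^3


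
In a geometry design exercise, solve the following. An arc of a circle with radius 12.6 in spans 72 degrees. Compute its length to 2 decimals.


Shape: circular arc
Radius r = 12.6 in, Angle = 72 degrees
Formula: L = (angle/360) * 2 * pi * r
2 * pi * r = 25.2 * pi
L = (72/360) * 25.2 * pi
L = 5.04 * pi
L = 15.83
15.83 in


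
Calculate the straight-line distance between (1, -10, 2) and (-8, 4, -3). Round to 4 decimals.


3D distance between two points
P1 = (1, -10, 2), P2 = (-8, 4, -3)
Formula: d = sqrt((x2-x1)^2 + (y2-y1)^2 + (z2-z1)^2)
dx = -8 - 1 = -9
dy = 4 - -10 = 14
dz = -3 - 2 = -5
dx^2 + dy^2 + dz^2 = 81 + 196 + 25 = 302
d = sqrt(302)
d = 17.3781
17.3781 units


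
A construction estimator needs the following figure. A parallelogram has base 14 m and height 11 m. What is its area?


Shape: parallelogram
Base b = 14 m, Height h = 11 m
Formula: A = b * h
A = 14 * 11
A = 154
154 m^2


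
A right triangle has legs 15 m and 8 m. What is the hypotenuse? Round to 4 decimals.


Shape: right triangle
Legs a = 15 m, b = 8 m
Formula: c = sqrt(a^2 + b^2)
a^2 = 225, b^2 = 64
a^2 + b^2 = 289
c = sqrt(289)
c = 17.0
17 m


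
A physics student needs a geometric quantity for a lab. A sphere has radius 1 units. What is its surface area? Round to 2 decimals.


Shape: sphere
Radius r = 1 units
Formula: SA = 4 * pi * r^2
r^2 = 1
SA = 4 * pi * 1
SA = 4 * pi
SA = 12.57
12.57 units^2


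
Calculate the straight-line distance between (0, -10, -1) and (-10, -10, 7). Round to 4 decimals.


3D distance between two points
P1 = (0, -10, -1), P2 = (-10, -10, 7)
Formula: d = sqrt((x2-x1)^2 + (y2-y1)^2 + (z2-z1)^2)
dx = -10 - 0 = -10
dy = -10 - -10 = 0
dz = 7 - -1 = 8
dx^2 + dy^2 + dz^2 = 100 + 0 + 64 = 164
d = sqrt(164)
d = 12.8062
12.8062 units


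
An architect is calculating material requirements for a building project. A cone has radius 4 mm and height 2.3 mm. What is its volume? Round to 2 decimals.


Shape: cone
Radius r = 4 mm, Height h = 2.3 mm
Formula: V = (1/3) * pi * r^2 * h
r^2 = 16
pi * r^2 * h = pi * 16 * 2.3 = 36.8 * pi
V = 36.8 * pi / 3
V = 38.54
38.54 mm^3


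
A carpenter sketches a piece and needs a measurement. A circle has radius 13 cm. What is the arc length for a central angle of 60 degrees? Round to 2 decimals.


Shape: circular arc
Radius r = 13 cm, Angle = 60 degrees
Formula: L = (angle/360) * 2 * pi * r
2 * pi * r = 26 * pi
L = (60/360) * 26 * pi
L = 4.333333 * pi
L = 13.61
13.61 cm


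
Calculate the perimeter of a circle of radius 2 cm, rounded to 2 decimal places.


Shape: circle
Radius r = 2 cm
Formula: C = 2 * pi * r
C = 2 * pi * 2
C = 4 * pi
C = 12.57
12.57 cm


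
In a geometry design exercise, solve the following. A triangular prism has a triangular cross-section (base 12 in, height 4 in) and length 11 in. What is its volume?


Shape: triangular prism
Triangle base = 12 in, triangle height = 4 in, prism length L = 11 in
Formula: V = (1/2 * b * h_tri) * L
Cross-section area = 0.5 * 12 * 4 = 24
V = 24 * 11
V = 264
264 in^3


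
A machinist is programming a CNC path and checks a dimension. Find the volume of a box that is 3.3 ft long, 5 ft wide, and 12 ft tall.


Shape: rectangular prism
l = 3.3 ft, w = 5 ft, h = 12 ft
Formula: V = l * w * h
V = 3.3 * 5 * 12
V = 16.5 * 12
V = 198
198 ft^3


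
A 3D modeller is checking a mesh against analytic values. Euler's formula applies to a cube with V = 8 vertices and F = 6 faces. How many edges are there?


Polyhedron: cube
Euler's formula for convex polyhedra: V - E + F = 2
Given: V = 8 vertices and F = 6 faces
Solve for E:
E = V + F - 2 = 8 + 6 - 2 = 12
12 edges


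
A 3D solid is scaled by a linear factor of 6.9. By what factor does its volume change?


Linear scale factor k = 6.9
Rule: under a linear scaling by k, volumes scale by k^3.
k^3 = 6.9 * 6.9 * 6.9
k^3 = 47.61 * 6.9
k^3 = 328.509
Volume scales by a factor of 328.509.
328.509 (dimensionless)


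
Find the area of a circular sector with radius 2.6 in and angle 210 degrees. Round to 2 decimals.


Shape: circular sector
Radius r = 2.6 in, Angle = 210 degrees
Formula: A = (angle/360) * pi * r^2
r^2 = 6.76
Fraction of circle = 210/360
A = (210/360) * pi * 6.76
A = 3.943333 * pi
A = 12.39
12.39 in^2


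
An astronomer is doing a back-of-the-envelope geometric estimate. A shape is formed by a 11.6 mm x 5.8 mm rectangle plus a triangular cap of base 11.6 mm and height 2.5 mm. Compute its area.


Composite shape: rectangle + triangle
Rectangle area = 11.6 * 5.8 = 67.28
Triangle area = 0.5 * 11.6 * 2.5 = 14.5
Total = 67.28 + 14.5
Total = 81.78
81.78 mm^2


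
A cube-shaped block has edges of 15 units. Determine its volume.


Shape: cube
Side s = 15 units
Formula: V = s^3
V = 15 * 15 * 15
V = 225 * 15
V = 3375
3375 units^3


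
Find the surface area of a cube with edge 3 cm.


Shape: cube
Side s = 3 cm
A cube has 6 square faces.
Formula: SA = 6 * s^2
s^2 = 9
SA = 6 * 9
SA = 54
54 cm^2


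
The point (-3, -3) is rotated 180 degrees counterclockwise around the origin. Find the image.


Transformation: rotation about the origin
Original point: (-3, -3)
Rule for 180 deg: (x, y) -> (-x, -y)
Apply: (-3, -3) -> (3, 3)
(3, 3)


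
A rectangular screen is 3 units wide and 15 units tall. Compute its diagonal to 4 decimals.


Shape: rectangle (diagonal via Pythagoras)
Sides: 3 units and 15 units
Formula: d = sqrt(l^2 + w^2)
l^2 = 9, w^2 = 225
l^2 + w^2 = 234
d = sqrt(234)
d = 15.2971
15.2971 units


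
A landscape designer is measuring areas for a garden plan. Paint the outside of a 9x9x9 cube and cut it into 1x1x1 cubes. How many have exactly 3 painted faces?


Large cube: 9 x 9 x 9, cut into unit cubes.
Cubes with 3 painted faces are at the corners. A cube always has 8 corners.
Count = 8
8 unit cubes


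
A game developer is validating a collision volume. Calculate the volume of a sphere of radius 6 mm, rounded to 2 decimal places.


Shape: sphere
Radius r = 6 mm
Formula: V = (4/3) * pi * r^3
r^3 = 216
(4/3) * 216 = 288
V = 288 * pi
V = 904.78
904.78 mm^3


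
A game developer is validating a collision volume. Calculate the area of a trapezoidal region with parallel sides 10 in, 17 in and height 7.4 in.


Shape: trapezoid
Parallel sides a = 10 in, b = 17 in; Height h = 7.4 in
Formula: A = (a + b) * h / 2
a + b = 10 + 17 = 27
A = 27 * 7.4 / 2
A = 199.8 / 2
A = 99.9
99.9 in^2


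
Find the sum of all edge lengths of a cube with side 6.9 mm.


Shape: cube
Side s = 6.9 mm
A cube has 12 edges, all equal.
Formula: total edge length = 12 * s
Total = 12 * 6.9
Total = 82.8
82.8 mm


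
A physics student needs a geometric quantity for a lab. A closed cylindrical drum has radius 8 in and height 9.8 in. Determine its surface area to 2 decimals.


Shape: closed cylinder
Radius r = 8 in, Height h = 9.8 in
Formula: SA = 2*pi*r^2 + 2*pi*r*h = 2*pi*r*(r + h)
r + h = 17.8
2 * r * (r + h) = 2 * 8 * 17.8 = 284.8
SA = 284.8 * pi
SA = 894.73
894.73 in^2


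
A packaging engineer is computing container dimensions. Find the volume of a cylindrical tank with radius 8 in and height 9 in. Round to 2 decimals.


Shape: cylinder
Radius r = 8 in, Height h = 9 in
Formula: V = pi * r^2 * h
r^2 = 64
V = pi * 64 * 9
V = 576 * pi
V = 1809.56
1809.56 in^3


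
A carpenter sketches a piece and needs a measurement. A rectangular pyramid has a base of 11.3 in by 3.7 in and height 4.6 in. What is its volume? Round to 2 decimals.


Shape: rectangular pyramid
Base: 11.3 in x 3.7 in, Height h = 4.6 in
Formula: V = (1/3) * base_area * h
base_area = 11.3 * 3.7 = 41.81
base_area * h = 41.81 * 4.6 = 192.326
V = 192.326 / 3
V = 64.11
64.11 in^3


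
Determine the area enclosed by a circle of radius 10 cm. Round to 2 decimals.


Shape: circle
Radius r = 10 cm
Formula: A = pi * r^2
r^2 = 10^2 = 100
A = pi * 100
A = 314.16
314.16 cm^2


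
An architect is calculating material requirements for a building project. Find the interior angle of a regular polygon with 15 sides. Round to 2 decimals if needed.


Shape: regular pentadecagon (15 sides)
Formula: interior angle = (n - 2) * 180 / n
(n - 2) = 13
(n - 2) * 180 = 2340
angle = 2340 / 15
angle = 156
156 degrees


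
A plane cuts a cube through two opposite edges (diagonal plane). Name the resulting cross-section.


Solid: cube
Cutting plane: through two opposite edges (diagonal plane)
Visualize the intersection of the plane with the solid's surface.
The boundary of the cut region is a rectangle.
rectangle


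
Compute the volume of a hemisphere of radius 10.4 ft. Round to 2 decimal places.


Shape: hemisphere (half of a sphere)
Radius r = 10.4 ft
Formula: V = (1/2) * (4/3) * pi * r^3 = (2/3) * pi * r^3
r^3 = 1124.864
(2/3) * 1124.864 = 749.909333
V = 749.909333 * pi
V = 2355.91
2355.91 ft^3


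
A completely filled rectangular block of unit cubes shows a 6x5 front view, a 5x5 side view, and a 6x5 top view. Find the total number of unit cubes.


Orthographic views of a solid rectangular block:
Front view 6 x 5 -> length = 6, height = 5
Side view 5 x 5 -> width = 5, height = 5 (consistent)
Top view 6 x 5 -> confirms length = 6, width = 5
The block is 6 x 5 x 5.
Total unit cubes = 6 * 5 * 5 = 150
150 unit cubes


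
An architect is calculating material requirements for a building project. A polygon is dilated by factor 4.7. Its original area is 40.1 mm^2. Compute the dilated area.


Linear scale factor k = 4.7
Original area = 40.1 mm^2
Rule: under a linear scaling by k, areas scale by k^2.
k^2 = 4.7^2 = 22.09
New area = 40.1 * 22.09
New area = 885.809
885.809 mm^2


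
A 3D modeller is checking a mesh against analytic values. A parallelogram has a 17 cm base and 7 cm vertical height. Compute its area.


Shape: parallelogram
Base b = 17 cm, Height h = 7 cm
Formula: A = b * h
A = 17 * 7
A = 119
119 cm^2


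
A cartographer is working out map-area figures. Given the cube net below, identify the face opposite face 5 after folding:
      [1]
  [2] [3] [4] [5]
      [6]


Net: cross layout. Take square 3 as the base (bottom).
Fold the four squares in the horizontal row up around 3: 2 -> left, 4 -> right, 5 wraps to the top.
Fold 1 and 6 up from 3: 1 -> back, 6 -> front.
Opposite pairs are therefore: (1, 6), (2, 4), (3, 5).
Face 5 is opposite face 3.
face 3


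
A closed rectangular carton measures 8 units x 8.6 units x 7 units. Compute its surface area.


Shape: rectangular prism
l = 8 units, w = 8.6 units, h = 7 units
Formula: SA = 2(lw + lh + wh)
lw = 68.8, lh = 56, wh = 60.2
lw + lh + wh = 185
SA = 2 * 185
SA = 370
370 units^2


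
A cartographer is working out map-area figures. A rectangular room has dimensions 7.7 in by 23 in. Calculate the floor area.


Shape: rectangle
Length l = 7.7 in, Width w = 23 in
Formula: A = l * w
A = 7.7 * 23
A = 177.1
177.1 in^2


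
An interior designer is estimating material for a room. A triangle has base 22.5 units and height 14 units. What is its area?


Shape: triangle
Base b = 22.5 units, Height h = 14 units
Formula: A = (1/2) * b * h
A = 0.5 * 22.5 * 14
A = 0.5 * 315
A = 157.5
157.5 units^2


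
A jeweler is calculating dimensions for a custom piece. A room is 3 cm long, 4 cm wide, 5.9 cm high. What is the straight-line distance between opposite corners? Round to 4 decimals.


Shape: rectangular box (space diagonal)
l = 3 cm, w = 4 cm, h = 5.9 cm
Visualize: the diagonal of the base, then a right triangle with that diagonal and the height.
Formula: d = sqrt(l^2 + w^2 + h^2)
l^2 + w^2 + h^2 = 9 + 16 + 34.81 = 59.81
d = sqrt(59.81)
d = 7.7337
7.7337 cm


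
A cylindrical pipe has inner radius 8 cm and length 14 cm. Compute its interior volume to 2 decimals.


Shape: cylinder
Radius r = 8 cm, Height h = 14 cm
Formula: V = pi * r^2 * h
r^2 = 64
V = pi * 64 * 14
V = 896 * pi
V = 2814.87
2814.87 cm^3


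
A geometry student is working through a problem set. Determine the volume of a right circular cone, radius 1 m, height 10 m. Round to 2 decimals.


Shape: cone
Radius r = 1 m, Height h = 10 m
Formula: V = (1/3) * pi * r^2 * h
r^2 = 1
pi * r^2 * h = pi * 1 * 10 = 10 * pi
V = 10 * pi / 3
V = 10.47
10.47 m^3


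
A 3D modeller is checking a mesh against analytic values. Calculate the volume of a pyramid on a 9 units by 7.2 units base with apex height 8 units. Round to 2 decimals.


Shape: rectangular pyramid
Base: 9 units x 7.2 units, Height h = 8 units
Formula: V = (1/3) * base_area * h
base_area = 9 * 7.2 = 64.8
base_area * h = 64.8 * 8 = 518.4
V = 518.4 / 3
V = 172.8
172.8 units^3


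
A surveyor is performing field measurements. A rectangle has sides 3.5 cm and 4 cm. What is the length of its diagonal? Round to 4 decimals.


Shape: rectangle (diagonal via Pythagoras)
Sides: 3.5 cm and 4 cm
Formula: d = sqrt(l^2 + w^2)
l^2 = 12.25, w^2 = 16
l^2 + w^2 = 28.25
d = sqrt(28.25)
d = 5.3151
5.3151 cm


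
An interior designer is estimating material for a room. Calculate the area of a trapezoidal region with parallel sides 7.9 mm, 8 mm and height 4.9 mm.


Shape: trapezoid
Parallel sides a = 7.9 mm, b = 8 mm; Height h = 4.9 mm
Formula: A = (a + b) * h / 2
a + b = 7.9 + 8 = 15.9
A = 15.9 * 4.9 / 2
A = 77.91 / 2
A = 38.955
38.955 mm^2


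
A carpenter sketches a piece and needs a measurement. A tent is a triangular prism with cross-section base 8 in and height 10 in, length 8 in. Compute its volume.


Shape: triangular prism
Triangle base = 8 in, triangle height = 10 in, prism length L = 8 in
Formula: V = (1/2 * b * h_tri) * L
Cross-section area = 0.5 * 8 * 10 = 40
V = 40 * 8
V = 320
320 in^3


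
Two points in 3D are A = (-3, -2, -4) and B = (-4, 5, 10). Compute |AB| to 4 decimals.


3D distance between two points
P1 = (-3, -2, -4), P2 = (-4, 5, 10)
Formula: d = sqrt((x2-x1)^2 + (y2-y1)^2 + (z2-z1)^2)
dx = -4 - -3 = -1
dy = 5 - -2 = 7
dz = 10 - -4 = 14
dx^2 + dy^2 + dz^2 = 1 + 49 + 196 = 246
d = sqrt(246)
d = 15.6844
15.6844 units
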